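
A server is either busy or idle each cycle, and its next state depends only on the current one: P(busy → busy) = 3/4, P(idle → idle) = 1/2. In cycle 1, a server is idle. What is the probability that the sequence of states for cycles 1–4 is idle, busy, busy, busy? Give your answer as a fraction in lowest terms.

9/32

Cycle 1 is given. For each transition, use the conditional probability from the current state:
P(busy | idle) = 1/2; P(busy | busy) = 3/4; P(busy | busy) = 3/4.
P = 1/2 × 3/4 × 3/4 = 9/32.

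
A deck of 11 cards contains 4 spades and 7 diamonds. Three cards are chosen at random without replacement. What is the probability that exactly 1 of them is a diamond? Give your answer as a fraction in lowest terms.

14/55

One ordering (a diamond drawn first) has probability 7/11 × 4/10 × 3/9 = 84/990 = 14/165.
There are C(3,1) = 3 such orderings, each equally likely, so P = 3 × 14/165 = 14/55.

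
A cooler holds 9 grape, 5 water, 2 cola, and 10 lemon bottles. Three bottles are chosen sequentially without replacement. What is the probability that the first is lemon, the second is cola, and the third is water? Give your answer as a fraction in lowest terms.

1/156

Each draw changes the counts, so multiply the conditional probabilities along the sequence:
P = 10/26 × 2/25 × 5/24 = 100/15600 = 1/156.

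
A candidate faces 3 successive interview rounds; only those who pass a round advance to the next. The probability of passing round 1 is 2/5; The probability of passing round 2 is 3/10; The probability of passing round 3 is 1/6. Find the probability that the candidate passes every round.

The events are sequential, so multiply the conditional probabilities:
P = 2/5 × 3/10 × 1/6 = 6/300 = 1/50.

1/50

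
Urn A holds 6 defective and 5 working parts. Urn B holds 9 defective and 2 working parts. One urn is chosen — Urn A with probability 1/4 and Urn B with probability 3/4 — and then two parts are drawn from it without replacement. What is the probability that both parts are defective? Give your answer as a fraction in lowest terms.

From Urn A: P(both defective) = (6/11)(5/10) = 3/11.
From Urn B: P(both defective) = (9/11)(8/10) = 36/55.
Total probability = (1/4)(3/11) + (3/4)(36/55) = 123/220.

123/220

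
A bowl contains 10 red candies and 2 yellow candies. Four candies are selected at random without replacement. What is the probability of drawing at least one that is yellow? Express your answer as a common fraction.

19/33

P(no yellow) = 10/12 × 9/11 × 8/10 × 7/9 = 5040/11880 = 14/33.
P(at least one) = 1 − 14/33 = 19/33.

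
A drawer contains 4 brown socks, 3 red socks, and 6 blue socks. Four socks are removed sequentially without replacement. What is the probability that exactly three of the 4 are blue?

One ordering (blue drawn first) has probability 6/13 × 5/12 × 4/11 × 7/10 = 840/17160 = 7/143.
There are C(4,3) = 4 such orderings, each equally likely, so P = 4 × 7/143 = 28/143.

28/143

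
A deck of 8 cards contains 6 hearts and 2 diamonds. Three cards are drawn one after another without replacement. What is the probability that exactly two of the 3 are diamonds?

One ordering (diamonds drawn first) has probability 2/8 × 1/7 × 6/6 = 12/336 = 1/28.
There are C(3,2) = 3 such orderings, each equally likely, so P = 3 × 1/28 = 3/28.

3/28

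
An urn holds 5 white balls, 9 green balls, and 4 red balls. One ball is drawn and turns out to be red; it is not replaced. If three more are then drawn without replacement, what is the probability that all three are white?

1/68

After the first draw, 5 of the remaining 17 balls are white.
P = 5/17 × 4/16 × 3/15 = 60/4080 = 1/68.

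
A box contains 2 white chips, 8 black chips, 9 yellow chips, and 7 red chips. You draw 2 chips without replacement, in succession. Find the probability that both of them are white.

P(all white) = 2/26 × 1/25 = 2/650 = 1/325.

1/325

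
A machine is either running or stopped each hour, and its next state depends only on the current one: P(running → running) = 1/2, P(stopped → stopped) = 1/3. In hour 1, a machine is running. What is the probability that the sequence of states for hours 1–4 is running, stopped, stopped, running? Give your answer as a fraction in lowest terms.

1/9

Hour 1 is given. For each transition, use the conditional probability from the current state:
P(stopped | running) = 1/2; P(stopped | stopped) = 1/3; P(running | stopped) = 2/3.
P = 1/2 × 1/3 × 2/3 = 2/18 = 1/9.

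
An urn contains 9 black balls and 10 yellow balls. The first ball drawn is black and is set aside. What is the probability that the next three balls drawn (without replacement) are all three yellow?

5/34

After the first draw, 10 of the remaining 18 balls are yellow.
P = 10/18 × 9/17 × 8/16 = 720/4896 = 5/34.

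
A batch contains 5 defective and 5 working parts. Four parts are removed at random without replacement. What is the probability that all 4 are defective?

1/42

P = 5/10 × 4/9 × 3/8 × 2/7 = 120/5040 = 1/42.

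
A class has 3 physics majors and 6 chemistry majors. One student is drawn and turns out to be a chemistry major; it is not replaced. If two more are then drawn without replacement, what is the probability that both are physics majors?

3/28

After the first draw, 3 of the remaining 8 students are physics majors.
P = 3/8 × 2/7 = 6/56 = 3/28.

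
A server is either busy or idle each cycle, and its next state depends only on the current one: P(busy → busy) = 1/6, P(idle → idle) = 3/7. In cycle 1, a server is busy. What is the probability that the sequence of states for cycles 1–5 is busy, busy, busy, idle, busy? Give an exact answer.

Cycle 1 is given. For each transition, use the conditional probability from the current state:
P(busy | busy) = 1/6; P(busy | busy) = 1/6; P(idle | busy) = 5/6; P(busy | idle) = 4/7.
P = 1/6 × 1/6 × 5/6 × 4/7 = 20/1512 = 5/378.

5/378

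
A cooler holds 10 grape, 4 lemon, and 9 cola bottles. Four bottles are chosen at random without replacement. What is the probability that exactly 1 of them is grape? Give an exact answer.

52/161

One ordering (grape drawn first) has probability 10/23 × 13/22 × 12/21 × 11/20 = 17160/212520 = 13/161.
There are C(4,1) = 4 such orderings, each equally likely, so P = 4 × 13/161 = 52/161.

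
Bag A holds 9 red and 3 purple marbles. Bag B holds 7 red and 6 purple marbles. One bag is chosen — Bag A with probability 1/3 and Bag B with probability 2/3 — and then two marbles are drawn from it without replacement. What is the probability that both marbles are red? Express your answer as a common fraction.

From Bag A: P(both red) = (9/12)(8/11) = 6/11.
From Bag B: P(both red) = (7/13)(6/12) = 7/26.
Total probability = (1/3)(6/11) + (2/3)(7/26) = 155/429.

155/429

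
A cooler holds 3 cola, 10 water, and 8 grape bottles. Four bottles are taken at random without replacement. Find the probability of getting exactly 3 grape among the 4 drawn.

104/855

One ordering (grape drawn first) has probability 8/21 × 7/20 × 6/19 × 13/18 = 4368/143640 = 26/855.
There are C(4,3) = 4 such orderings, each equally likely, so P = 4 × 26/855 = 104/855.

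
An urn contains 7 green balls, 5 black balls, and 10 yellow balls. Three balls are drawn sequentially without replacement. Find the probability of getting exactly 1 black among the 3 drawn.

34/77

One ordering (black drawn first) has probability 5/22 × 17/21 × 16/20 = 1360/9240 = 34/231.
There are C(3,1) = 3 such orderings, each equally likely, so P = 3 × 34/231 = 34/77.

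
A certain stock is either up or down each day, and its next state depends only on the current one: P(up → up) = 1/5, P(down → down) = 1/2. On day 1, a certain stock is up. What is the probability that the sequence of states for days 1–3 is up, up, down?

Day 1 is given. For each transition, use the conditional probability from the current state:
P(up | up) = 1/5; P(down | up) = 4/5.
P = 1/5 × 4/5 = 4/25.

4/25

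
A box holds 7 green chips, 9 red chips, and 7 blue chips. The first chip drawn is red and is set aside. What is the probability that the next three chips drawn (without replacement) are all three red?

With the first chip removed, 8 red remain out of 22.
P = 8/22 × 7/21 × 6/20 = 336/9240 = 2/55.

2/55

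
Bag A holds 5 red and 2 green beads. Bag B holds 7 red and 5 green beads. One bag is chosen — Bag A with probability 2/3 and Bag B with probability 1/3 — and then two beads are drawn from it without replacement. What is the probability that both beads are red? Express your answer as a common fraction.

From Bag A: P(both red) = (5/7)(4/6) = 10/21.
From Bag B: P(both red) = (7/12)(6/11) = 7/22.
Total probability = (2/3)(10/21) + (1/3)(7/22) = 587/1386.

587/1386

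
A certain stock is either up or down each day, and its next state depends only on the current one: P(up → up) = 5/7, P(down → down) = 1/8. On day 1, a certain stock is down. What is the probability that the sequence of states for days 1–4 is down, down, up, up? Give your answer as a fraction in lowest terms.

5/64

Day 1 is given. For each transition, use the conditional probability from the current state:
P(down | down) = 1/8; P(up | down) = 7/8; P(up | up) = 5/7.
P = 1/8 × 7/8 × 5/7 = 35/448 = 5/64.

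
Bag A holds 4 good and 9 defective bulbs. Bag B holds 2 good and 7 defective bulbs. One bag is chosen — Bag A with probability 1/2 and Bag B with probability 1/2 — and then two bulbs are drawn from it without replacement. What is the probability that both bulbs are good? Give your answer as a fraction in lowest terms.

From Bag A: P(both good) = (4/13)(3/12) = 1/13.
From Bag B: P(both good) = (2/9)(1/8) = 1/36.
Total probability = (1/2)(1/13) + (1/2)(1/36) = 49/936.

49/936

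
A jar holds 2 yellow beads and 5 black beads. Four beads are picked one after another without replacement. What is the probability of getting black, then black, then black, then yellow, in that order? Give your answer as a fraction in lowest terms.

1/7

Chain rule:
P = 5/7 × 4/6 × 3/5 × 2/4 = 120/840 = 1/7.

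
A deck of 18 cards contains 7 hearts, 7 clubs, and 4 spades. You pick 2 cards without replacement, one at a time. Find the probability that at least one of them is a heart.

98/153

P(no hearts) = 11/18 × 10/17 = 110/306 = 55/153.
P(at least one) = 1 − 55/153 = 98/153.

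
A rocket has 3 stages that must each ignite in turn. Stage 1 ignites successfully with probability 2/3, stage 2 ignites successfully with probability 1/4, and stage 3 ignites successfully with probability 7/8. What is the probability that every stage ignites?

Multiplying along the chain,
P = 2/3 × 1/4 × 7/8 = 14/96 = 7/48.

7/48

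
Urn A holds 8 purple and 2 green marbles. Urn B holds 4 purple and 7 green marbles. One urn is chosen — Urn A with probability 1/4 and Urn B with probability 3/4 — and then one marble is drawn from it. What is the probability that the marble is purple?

26/55

From Urn A: P(purple) = 8/10.
From Urn B: P(purple) = 4/11.
Total probability = (1/4)(8/10) + (3/4)(4/11) = 26/55.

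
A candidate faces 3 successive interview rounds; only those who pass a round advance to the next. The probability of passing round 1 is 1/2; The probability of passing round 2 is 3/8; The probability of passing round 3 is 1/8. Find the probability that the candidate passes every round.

The events are sequential, so multiply the conditional probabilities:
P = 1/2 × 3/8 × 1/8 = 3/128.

3/128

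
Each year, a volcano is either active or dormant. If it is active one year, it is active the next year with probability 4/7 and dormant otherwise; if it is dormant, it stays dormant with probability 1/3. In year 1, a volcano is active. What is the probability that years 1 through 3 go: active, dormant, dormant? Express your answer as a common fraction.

Year 1 is given. For each transition, use the conditional probability from the current state:
P(dormant | active) = 3/7; P(dormant | dormant) = 1/3.
P = 3/7 × 1/3 = 3/21 = 1/7.

1/7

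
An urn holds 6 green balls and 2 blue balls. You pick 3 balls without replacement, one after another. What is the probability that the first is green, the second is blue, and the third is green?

5/28

Chain rule:
P = 6/8 × 2/7 × 5/6 = 60/336 = 5/28.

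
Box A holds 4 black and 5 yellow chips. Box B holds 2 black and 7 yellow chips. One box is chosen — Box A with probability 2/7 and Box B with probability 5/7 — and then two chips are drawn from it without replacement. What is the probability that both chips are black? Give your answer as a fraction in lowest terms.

17/252

From Box A: P(both black) = (4/9)(3/8) = 1/6.
From Box B: P(both black) = (2/9)(1/8) = 1/36.
Total probability = (2/7)(1/6) + (5/7)(1/36) = 17/252.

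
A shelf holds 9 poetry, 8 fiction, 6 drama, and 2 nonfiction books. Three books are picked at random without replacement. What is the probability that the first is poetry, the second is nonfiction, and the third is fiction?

Chain rule:
P = 9/25 × 2/24 × 8/23 = 144/13800 = 6/575.

6/575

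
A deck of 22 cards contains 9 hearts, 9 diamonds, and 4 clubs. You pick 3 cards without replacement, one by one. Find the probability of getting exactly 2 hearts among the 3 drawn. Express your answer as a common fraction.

117/385

One ordering (hearts drawn first) has probability 9/22 × 8/21 × 13/20 = 936/9240 = 39/385.
There are C(3,2) = 3 such orderings, each equally likely, so P = 3 × 39/385 = 117/385.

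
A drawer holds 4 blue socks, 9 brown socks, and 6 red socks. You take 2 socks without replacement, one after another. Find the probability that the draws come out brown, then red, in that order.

3/19

Each draw changes the counts, so multiply the conditional probabilities along the sequence:
P = 9/19 × 6/18 = 54/342 = 3/19.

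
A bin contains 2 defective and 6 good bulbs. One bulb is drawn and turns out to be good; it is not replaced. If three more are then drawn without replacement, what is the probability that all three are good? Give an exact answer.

After the first draw, 5 of the remaining 7 bulbs are good.
P = 5/7 × 4/6 × 3/5 = 60/210 = 2/7.

2/7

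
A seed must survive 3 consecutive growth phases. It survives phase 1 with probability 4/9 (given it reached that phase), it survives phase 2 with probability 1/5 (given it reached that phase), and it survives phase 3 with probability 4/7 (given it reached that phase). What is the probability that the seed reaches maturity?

16/315

The events are sequential, so multiply the conditional probabilities:
P = 4/9 × 1/5 × 4/7 = 16/315.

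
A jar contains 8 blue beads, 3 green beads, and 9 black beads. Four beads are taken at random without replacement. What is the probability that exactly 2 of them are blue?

One ordering (blue drawn first) has probability 8/20 × 7/19 × 12/18 × 11/17 = 7392/116280 = 308/4845.
There are C(4,2) = 6 such orderings, each equally likely, so P = 6 × 308/4845 = 616/1615.

616/1615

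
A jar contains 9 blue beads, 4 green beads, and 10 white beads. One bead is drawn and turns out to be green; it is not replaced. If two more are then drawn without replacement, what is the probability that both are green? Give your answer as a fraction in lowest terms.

After the first draw, 3 of the remaining 22 beads are green.
P = 3/22 × 2/21 = 6/462 = 1/77.

1/77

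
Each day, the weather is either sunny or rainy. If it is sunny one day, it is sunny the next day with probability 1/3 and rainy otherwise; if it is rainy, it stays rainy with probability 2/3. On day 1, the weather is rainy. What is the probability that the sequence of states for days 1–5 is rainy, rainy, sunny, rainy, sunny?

Day 1 is given. For each transition, use the conditional probability from the current state:
P(rainy | rainy) = 2/3; P(sunny | rainy) = 1/3; P(rainy | sunny) = 2/3; P(sunny | rainy) = 1/3.
P = 2/3 × 1/3 × 2/3 × 1/3 = 4/81.

4/81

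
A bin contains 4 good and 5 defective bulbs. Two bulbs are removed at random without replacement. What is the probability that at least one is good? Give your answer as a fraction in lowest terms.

13/18

P(no good) = 5/9 × 4/8 = 20/72 = 5/18.
P(at least one) = 1 − 5/18 = 13/18.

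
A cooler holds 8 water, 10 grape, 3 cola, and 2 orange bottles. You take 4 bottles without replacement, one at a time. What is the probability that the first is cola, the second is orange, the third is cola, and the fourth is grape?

1/1771

Multiply the probability of each draw given the previous ones:
P = 3/23 × 2/22 × 2/21 × 10/20 = 120/212520 = 1/1771.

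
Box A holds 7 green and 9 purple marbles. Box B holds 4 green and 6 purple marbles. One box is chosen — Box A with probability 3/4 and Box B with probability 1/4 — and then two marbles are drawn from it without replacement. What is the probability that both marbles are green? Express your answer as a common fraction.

79/480

From Box A: P(both green) = (7/16)(6/15) = 7/40.
From Box B: P(both green) = (4/10)(3/9) = 2/15.
Total probability = (3/4)(7/40) + (1/4)(2/15) = 79/480.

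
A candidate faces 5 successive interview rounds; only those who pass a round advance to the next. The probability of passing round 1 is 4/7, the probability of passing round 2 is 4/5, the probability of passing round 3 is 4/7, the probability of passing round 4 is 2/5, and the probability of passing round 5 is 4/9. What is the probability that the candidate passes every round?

512/11025

The events are sequential, so multiply the conditional probabilities:
P = 4/7 × 4/5 × 4/7 × 2/5 × 4/9 = 512/11025.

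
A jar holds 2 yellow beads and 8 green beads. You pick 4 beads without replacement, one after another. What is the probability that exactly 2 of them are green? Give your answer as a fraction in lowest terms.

One ordering (green drawn first) has probability 8/10 × 7/9 × 2/8 × 1/7 = 112/5040 = 1/45.
There are C(4,2) = 6 such orderings, each equally likely, so P = 6 × 1/45 = 2/15.

2/15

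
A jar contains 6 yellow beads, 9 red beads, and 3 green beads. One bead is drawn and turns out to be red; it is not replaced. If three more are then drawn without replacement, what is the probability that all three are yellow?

1/34

With the first bead removed, 6 yellow remain out of 17.
P = 6/17 × 5/16 × 4/15 = 120/4080 = 1/34.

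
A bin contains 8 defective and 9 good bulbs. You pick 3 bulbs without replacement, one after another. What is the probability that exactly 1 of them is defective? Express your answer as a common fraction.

36/85

One ordering (defective drawn first) has probability 8/17 × 9/16 × 8/15 = 576/4080 = 12/85.
There are C(3,1) = 3 such orderings, each equally likely, so P = 3 × 12/85 = 36/85.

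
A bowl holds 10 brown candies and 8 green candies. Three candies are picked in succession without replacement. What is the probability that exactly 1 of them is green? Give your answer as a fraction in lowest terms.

15/34

One ordering (green drawn first) has probability 8/18 × 10/17 × 9/16 = 720/4896 = 5/34.
There are C(3,1) = 3 such orderings, each equally likely, so P = 3 × 5/34 = 15/34.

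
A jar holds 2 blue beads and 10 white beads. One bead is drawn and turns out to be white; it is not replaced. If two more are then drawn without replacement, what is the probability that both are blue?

1/55

After the first draw, 2 of the remaining 11 beads are blue.
P = 2/11 × 1/10 = 2/110 = 1/55.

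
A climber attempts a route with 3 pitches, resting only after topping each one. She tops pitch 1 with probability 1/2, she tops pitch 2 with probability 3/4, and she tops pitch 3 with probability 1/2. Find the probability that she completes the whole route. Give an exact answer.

3/16

Multiplying along the chain,
P = 1/2 × 3/4 × 1/2 = 3/16.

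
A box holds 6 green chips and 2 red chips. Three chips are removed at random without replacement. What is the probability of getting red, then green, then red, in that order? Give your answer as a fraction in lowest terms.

Multiply the probability of each draw given the previous ones:
P = 2/8 × 6/7 × 1/6 = 12/336 = 1/28.

1/28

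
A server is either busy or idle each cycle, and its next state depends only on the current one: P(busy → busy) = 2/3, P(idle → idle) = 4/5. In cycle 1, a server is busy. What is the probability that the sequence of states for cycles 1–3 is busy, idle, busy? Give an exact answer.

1/15

Cycle 1 is given. For each transition, use the conditional probability from the current state:
P(idle | busy) = 1/3; P(busy | idle) = 1/5.
P = 1/3 × 1/5 = 1/15.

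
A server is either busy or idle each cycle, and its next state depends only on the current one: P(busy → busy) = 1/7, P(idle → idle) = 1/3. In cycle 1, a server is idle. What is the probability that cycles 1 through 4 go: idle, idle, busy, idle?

Cycle 1 is given. For each transition, use the conditional probability from the current state:
P(idle | idle) = 1/3; P(busy | idle) = 2/3; P(idle | busy) = 6/7.
P = 1/3 × 2/3 × 6/7 = 12/63 = 4/21.

4/21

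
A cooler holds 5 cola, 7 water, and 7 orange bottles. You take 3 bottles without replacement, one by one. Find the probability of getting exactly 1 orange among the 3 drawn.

One ordering (orange drawn first) has probability 7/19 × 12/18 × 11/17 = 924/5814 = 154/969.
There are C(3,1) = 3 such orderings, each equally likely, so P = 3 × 154/969 = 154/323.

154/323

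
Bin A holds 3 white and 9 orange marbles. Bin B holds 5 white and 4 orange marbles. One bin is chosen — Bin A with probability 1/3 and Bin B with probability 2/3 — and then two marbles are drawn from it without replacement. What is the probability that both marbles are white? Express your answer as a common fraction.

From Bin A: P(both white) = (3/12)(2/11) = 1/22.
From Bin B: P(both white) = (5/9)(4/8) = 5/18.
Total probability = (1/3)(1/22) + (2/3)(5/18) = 119/594.

119/594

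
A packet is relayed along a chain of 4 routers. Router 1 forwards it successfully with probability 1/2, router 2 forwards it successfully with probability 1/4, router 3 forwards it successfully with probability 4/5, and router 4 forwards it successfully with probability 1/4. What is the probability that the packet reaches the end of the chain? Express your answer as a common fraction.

Each stage is reached only if all earlier stages succeed, so
P = 1/2 × 1/4 × 4/5 × 1/4 = 4/160 = 1/40.

1/40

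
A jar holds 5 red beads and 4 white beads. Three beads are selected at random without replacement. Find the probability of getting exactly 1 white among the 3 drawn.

10/21

One ordering (white drawn first) has probability 4/9 × 5/8 × 4/7 = 80/504 = 10/63.
There are C(3,1) = 3 such orderings, each equally likely, so P = 3 × 10/63 = 10/21.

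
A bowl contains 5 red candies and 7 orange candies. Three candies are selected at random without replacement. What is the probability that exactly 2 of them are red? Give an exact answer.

7/22

One ordering (red drawn first) has probability 5/12 × 4/11 × 7/10 = 140/1320 = 7/66.
There are C(3,2) = 3 such orderings, each equally likely, so P = 3 × 7/66 = 7/22.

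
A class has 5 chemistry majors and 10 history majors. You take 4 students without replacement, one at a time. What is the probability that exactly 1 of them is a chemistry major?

40/91

One ordering (a chemistry major drawn first) has probability 5/15 × 10/14 × 9/13 × 8/12 = 3600/32760 = 10/91.
There are C(4,1) = 4 such orderings, each equally likely, so P = 4 × 10/91 = 40/91.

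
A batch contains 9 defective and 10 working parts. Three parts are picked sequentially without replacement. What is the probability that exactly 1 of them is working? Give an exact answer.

One ordering (working drawn first) has probability 10/19 × 9/18 × 8/17 = 720/5814 = 40/323.
There are C(3,1) = 3 such orderings, each equally likely, so P = 3 × 40/323 = 120/323.

120/323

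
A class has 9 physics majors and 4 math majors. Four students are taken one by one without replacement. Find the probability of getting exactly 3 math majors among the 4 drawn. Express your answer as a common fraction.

36/715

One ordering (math majors drawn first) has probability 4/13 × 3/12 × 2/11 × 9/10 = 216/17160 = 9/715.
There are C(4,3) = 4 such orderings, each equally likely, so P = 4 × 9/715 = 36/715.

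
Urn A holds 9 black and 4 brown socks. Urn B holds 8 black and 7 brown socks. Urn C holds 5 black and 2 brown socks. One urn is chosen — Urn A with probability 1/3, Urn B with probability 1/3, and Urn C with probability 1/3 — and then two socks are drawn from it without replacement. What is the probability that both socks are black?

From Urn A: P(both black) = (9/13)(8/12) = 6/13.
From Urn B: P(both black) = (8/15)(7/14) = 4/15.
From Urn C: P(both black) = (5/7)(4/6) = 10/21.
Total probability = (1/3)(6/13) + (1/3)(4/15) + (1/3)(10/21) = 548/1365.

548/1365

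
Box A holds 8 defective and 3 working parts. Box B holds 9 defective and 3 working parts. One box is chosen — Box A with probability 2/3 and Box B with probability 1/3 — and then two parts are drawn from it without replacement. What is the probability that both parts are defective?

86/165

From Box A: P(both defective) = (8/11)(7/10) = 28/55.
From Box B: P(both defective) = (9/12)(8/11) = 6/11.
Total probability = (2/3)(28/55) + (1/3)(6/11) = 86/165.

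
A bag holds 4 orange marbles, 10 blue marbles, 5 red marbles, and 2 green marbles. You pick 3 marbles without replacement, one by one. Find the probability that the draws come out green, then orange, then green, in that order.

Multiply the probability of each draw given the previous ones:
P = 2/21 × 4/20 × 1/19 = 8/7980 = 2/1995.

2/1995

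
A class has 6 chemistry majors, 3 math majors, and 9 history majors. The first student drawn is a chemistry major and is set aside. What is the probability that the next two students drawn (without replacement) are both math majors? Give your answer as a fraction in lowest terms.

After the first draw, 3 of the remaining 17 students are math majors.
P = 3/17 × 2/16 = 6/272 = 3/136.

3/136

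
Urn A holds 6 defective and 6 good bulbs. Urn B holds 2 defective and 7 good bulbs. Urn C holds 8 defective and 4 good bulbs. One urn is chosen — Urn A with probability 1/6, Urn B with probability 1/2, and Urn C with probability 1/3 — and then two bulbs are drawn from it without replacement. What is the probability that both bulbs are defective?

17/88

From Urn A: P(both defective) = (6/12)(5/11) = 5/22.
From Urn B: P(both defective) = (2/9)(1/8) = 1/36.
From Urn C: P(both defective) = (8/12)(7/11) = 14/33.
Total probability = (1/6)(5/22) + (1/2)(1/36) + (1/3)(14/33) = 17/88.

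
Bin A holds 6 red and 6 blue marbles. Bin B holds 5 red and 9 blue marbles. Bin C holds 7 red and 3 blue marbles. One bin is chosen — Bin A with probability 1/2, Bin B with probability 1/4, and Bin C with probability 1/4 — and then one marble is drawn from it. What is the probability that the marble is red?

From Bin A: P(red) = 6/12.
From Bin B: P(red) = 5/14.
From Bin C: P(red) = 7/10.
Total probability = (1/2)(6/12) + (1/4)(5/14) + (1/4)(7/10) = 18/35.

18/35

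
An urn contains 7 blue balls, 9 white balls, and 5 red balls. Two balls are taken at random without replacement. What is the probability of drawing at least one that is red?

3/7

P(no red) = 16/21 × 15/20 = 240/420 = 4/7.
P(at least one) = 1 − 4/7 = 3/7.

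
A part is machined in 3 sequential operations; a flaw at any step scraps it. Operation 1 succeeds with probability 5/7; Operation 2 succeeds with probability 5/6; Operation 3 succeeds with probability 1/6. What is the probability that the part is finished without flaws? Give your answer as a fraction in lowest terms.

25/252

Each stage is reached only if all earlier stages succeed, so
P = 5/7 × 5/6 × 1/6 = 25/252.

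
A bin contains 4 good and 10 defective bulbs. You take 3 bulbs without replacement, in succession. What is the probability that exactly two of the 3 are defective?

One ordering (defective drawn first) has probability 10/14 × 9/13 × 4/12 = 360/2184 = 15/91.
There are C(3,2) = 3 such orderings, each equally likely, so P = 3 × 15/91 = 45/91.

45/91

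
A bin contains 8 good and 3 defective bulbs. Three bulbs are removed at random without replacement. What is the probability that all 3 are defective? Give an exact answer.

1/165

P = 3/11 × 2/10 × 1/9 = 6/990 = 1/165.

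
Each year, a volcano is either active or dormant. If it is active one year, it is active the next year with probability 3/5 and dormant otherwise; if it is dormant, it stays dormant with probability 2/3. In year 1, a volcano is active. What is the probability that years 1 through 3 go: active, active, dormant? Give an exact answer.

Year 1 is given. For each transition, use the conditional probability from the current state:
P(active | active) = 3/5; P(dormant | active) = 2/5.
P = 3/5 × 2/5 = 6/25.

6/25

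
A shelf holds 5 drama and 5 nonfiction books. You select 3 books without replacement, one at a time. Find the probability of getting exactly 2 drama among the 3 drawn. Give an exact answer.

One ordering (drama drawn first) has probability 5/10 × 4/9 × 5/8 = 100/720 = 5/36.
There are C(3,2) = 3 such orderings, each equally likely, so P = 3 × 5/36 = 5/12.

5/12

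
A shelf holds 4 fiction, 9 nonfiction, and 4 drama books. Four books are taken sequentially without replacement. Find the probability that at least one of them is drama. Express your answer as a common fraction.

P(no drama) = 13/17 × 12/16 × 11/15 × 10/14 = 17160/57120 = 143/476.
P(at least one) = 1 − 143/476 = 333/476.

333/476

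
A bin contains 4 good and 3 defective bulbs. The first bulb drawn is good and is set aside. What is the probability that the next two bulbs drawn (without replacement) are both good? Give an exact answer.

1/5

With the first bulb removed, 3 good remain out of 6.
P = 3/6 × 2/5 = 6/30 = 1/5.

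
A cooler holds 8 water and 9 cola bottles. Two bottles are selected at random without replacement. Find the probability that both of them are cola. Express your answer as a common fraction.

9/34

P(every draw is cola) = 9/17 × 8/16 = 72/272 = 9/34.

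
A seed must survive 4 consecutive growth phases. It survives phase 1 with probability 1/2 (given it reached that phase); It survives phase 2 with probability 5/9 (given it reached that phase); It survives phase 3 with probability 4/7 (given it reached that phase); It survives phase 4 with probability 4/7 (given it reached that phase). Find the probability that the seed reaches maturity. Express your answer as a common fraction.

The events are sequential, so multiply the conditional probabilities:
P = 1/2 × 5/9 × 4/7 × 4/7 = 80/882 = 40/441.

40/441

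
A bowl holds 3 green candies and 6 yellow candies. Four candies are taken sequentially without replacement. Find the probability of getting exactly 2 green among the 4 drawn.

5/14

One ordering (green drawn first) has probability 3/9 × 2/8 × 6/7 × 5/6 = 180/3024 = 5/84.
There are C(4,2) = 6 such orderings, each equally likely, so P = 6 × 5/84 = 5/14.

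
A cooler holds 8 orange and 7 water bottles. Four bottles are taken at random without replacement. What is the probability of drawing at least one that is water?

P(no water) = 8/15 × 7/14 × 6/13 × 5/12 = 1680/32760 = 2/39.
P(at least one) = 1 − 2/39 = 37/39.

37/39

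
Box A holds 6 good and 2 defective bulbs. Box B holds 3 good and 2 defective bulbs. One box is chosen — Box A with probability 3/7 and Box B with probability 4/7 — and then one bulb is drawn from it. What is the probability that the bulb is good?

From Box A: P(good) = 6/8.
From Box B: P(good) = 3/5.
Total probability = (3/7)(6/8) + (4/7)(3/5) = 93/140.

93/140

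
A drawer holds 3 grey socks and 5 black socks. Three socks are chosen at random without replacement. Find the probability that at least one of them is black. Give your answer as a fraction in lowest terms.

P(no black) = 3/8 × 2/7 × 1/6 = 6/336 = 1/56.
P(at least one) = 1 − 1/56 = 55/56.

55/56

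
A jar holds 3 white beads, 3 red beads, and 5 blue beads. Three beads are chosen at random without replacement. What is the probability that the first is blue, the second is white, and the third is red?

Multiply the probability of each draw given the previous ones:
P = 5/11 × 3/10 × 3/9 = 45/990 = 1/22.

1/22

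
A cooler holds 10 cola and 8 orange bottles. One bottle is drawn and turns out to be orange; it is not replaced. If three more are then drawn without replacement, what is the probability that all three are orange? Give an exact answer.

7/136

After the first draw, 7 of the remaining 17 bottles are orange.
P = 7/17 × 6/16 × 5/15 = 210/4080 = 7/136.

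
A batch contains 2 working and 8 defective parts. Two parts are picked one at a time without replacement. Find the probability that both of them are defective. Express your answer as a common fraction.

P = 8/10 × 7/9 = 56/90 = 28/45.

28/45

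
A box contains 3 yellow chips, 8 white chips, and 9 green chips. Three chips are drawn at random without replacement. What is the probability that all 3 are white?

P(every draw is white) = 8/20 × 7/19 × 6/18 = 336/6840 = 14/285.

14/285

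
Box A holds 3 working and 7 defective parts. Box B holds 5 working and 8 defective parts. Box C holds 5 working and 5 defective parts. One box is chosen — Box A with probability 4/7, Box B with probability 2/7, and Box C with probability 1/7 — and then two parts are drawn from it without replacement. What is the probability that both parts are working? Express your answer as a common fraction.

436/4095

From Box A: P(both working) = (3/10)(2/9) = 1/15.
From Box B: P(both working) = (5/13)(4/12) = 5/39.
From Box C: P(both working) = (5/10)(4/9) = 2/9.
Total probability = (4/7)(1/15) + (2/7)(5/39) + (1/7)(2/9) = 436/4095.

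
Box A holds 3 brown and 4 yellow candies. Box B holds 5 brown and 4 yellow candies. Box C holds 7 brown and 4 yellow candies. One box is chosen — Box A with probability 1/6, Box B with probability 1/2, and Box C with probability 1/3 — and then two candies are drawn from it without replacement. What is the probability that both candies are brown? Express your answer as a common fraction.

4019/13860

From Box A: P(both brown) = (3/7)(2/6) = 1/7.
From Box B: P(both brown) = (5/9)(4/8) = 5/18.
From Box C: P(both brown) = (7/11)(6/10) = 21/55.
Total probability = (1/6)(1/7) + (1/2)(5/18) + (1/3)(21/55) = 4019/13860.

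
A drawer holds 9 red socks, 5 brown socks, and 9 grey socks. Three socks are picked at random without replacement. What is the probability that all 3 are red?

P(every draw is red) = 9/23 × 8/22 × 7/21 = 504/10626 = 12/253.

12/253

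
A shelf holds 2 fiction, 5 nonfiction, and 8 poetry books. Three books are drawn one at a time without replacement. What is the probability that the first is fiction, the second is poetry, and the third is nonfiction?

8/273

Each draw changes the counts, so multiply the conditional probabilities along the sequence:
P = 2/15 × 8/14 × 5/13 = 80/2730 = 8/273.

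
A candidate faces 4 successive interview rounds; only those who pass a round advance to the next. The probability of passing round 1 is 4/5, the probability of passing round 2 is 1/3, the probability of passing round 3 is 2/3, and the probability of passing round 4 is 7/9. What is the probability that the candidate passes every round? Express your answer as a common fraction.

56/405

Multiplying along the chain,
P = 4/5 × 1/3 × 2/3 × 7/9 = 56/405.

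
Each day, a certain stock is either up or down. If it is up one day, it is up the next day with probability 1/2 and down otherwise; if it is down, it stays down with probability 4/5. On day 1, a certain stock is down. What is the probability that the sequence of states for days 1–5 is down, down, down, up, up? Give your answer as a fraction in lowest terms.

Day 1 is given. For each transition, use the conditional probability from the current state:
P(down | down) = 4/5; P(down | down) = 4/5; P(up | down) = 1/5; P(up | up) = 1/2.
P = 4/5 × 4/5 × 1/5 × 1/2 = 16/250 = 8/125.

8/125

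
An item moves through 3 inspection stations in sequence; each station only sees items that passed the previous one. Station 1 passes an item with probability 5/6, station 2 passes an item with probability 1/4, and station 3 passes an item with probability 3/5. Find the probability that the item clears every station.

1/8

Multiplying along the chain,
P = 5/6 × 1/4 × 3/5 = 15/120 = 1/8.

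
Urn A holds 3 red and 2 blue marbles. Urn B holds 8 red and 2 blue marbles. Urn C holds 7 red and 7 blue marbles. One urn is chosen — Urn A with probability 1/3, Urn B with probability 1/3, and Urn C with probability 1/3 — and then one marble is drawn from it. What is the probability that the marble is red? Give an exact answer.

From Urn A: P(red) = 3/5.
From Urn B: P(red) = 8/10.
From Urn C: P(red) = 7/14.
Total probability = (1/3)(3/5) + (1/3)(8/10) + (1/3)(7/14) = 19/30.

19/30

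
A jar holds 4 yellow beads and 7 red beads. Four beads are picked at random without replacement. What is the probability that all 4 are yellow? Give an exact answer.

P(all yellow) = 4/11 × 3/10 × 2/9 × 1/8 = 24/7920 = 1/330.

1/330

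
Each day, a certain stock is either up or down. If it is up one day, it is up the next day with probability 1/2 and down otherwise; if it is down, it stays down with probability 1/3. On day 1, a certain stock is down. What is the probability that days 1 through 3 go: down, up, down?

1/3

Day 1 is given. For each transition, use the conditional probability from the current state:
P(up | down) = 2/3; P(down | up) = 1/2.
P = 2/3 × 1/2 = 2/6 = 1/3.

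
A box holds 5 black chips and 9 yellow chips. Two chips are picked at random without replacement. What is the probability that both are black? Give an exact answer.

10/91

P(every draw is black) = 5/14 × 4/13 = 20/182 = 10/91.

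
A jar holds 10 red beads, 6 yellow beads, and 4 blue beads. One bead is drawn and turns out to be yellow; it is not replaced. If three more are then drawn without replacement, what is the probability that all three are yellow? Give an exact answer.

10/969

With the first bead removed, 5 yellow remain out of 19.
P = 5/19 × 4/18 × 3/17 = 60/5814 = 10/969.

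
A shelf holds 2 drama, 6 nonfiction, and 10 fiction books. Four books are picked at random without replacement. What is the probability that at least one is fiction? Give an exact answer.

299/306

P(no fiction) = 8/18 × 7/17 × 6/16 × 5/15 = 1680/73440 = 7/306.
P(at least one) = 1 − 7/306 = 299/306.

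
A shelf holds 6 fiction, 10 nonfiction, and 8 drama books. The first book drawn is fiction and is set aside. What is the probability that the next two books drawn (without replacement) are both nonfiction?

After the first draw, 10 of the remaining 23 books are nonfiction.
P = 10/23 × 9/22 = 90/506 = 45/253.

45/253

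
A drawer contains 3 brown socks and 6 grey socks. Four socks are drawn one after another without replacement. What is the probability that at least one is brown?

P(no brown) = 6/9 × 5/8 × 4/7 × 3/6 = 360/3024 = 5/42.
P(at least one) = 1 − 5/42 = 37/42.

37/42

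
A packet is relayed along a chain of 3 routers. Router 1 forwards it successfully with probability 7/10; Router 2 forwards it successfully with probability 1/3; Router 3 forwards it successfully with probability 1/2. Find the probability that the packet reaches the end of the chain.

Multiplying along the chain,
P = 7/10 × 1/3 × 1/2 = 7/60.

7/60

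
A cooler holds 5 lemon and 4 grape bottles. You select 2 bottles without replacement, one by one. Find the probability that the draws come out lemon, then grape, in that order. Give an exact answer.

Multiply the probability of each draw given the previous ones:
P = 5/9 × 4/8 = 20/72 = 5/18.

5/18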